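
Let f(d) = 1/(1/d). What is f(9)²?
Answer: 81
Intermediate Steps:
f(d) = d
f(9)² = 9² = 81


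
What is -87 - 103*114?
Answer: -11829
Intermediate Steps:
-87 - 103*114 = -87 - 11742 = -11829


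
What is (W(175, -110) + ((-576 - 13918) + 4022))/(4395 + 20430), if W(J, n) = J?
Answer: -10297/24825 ≈ -0.41478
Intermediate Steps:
(W(175, -110) + ((-576 - 13918) + 4022))/(4395 + 20430) = (175 + ((-576 - 13918) + 4022))/(4395 + 20430) = (175 + (-14494 + 4022))/24825 = (175 - 10472)*(1/24825) = -10297*1/24825 = -10297/24825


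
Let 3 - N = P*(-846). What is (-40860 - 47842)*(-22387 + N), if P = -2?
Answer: 2135589352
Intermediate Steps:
N = -1689 (N = 3 - (-2)*(-846) = 3 - 1*1692 = 3 - 1692 = -1689)
(-40860 - 47842)*(-22387 + N) = (-40860 - 47842)*(-22387 - 1689) = -88702*(-24076) = 2135589352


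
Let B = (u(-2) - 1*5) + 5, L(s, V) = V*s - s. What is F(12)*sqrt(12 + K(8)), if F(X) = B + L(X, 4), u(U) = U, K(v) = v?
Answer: 68*sqrt(5) ≈ 152.05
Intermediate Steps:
L(s, V) = -s + V*s
B = -2 (B = (-2 - 1*5) + 5 = (-2 - 5) + 5 = -7 + 5 = -2)
F(X) = -2 + 3*X (F(X) = -2 + X*(-1 + 4) = -2 + X*3 = -2 + 3*X)
F(12)*sqrt(12 + K(8)) = (-2 + 3*12)*sqrt(12 + 8) = (-2 + 36)*sqrt(20) = 34*(2*sqrt(5)) = 68*sqrt(5)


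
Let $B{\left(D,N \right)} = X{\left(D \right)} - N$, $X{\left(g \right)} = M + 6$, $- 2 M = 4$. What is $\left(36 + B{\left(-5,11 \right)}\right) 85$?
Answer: $2465$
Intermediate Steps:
$M = -2$ ($M = \left(- \frac{1}{2}\right) 4 = -2$)
$X{\left(g \right)} = 4$ ($X{\left(g \right)} = -2 + 6 = 4$)
$B{\left(D,N \right)} = 4 - N$
$\left(36 + B{\left(-5,11 \right)}\right) 85 = \left(36 + \left(4 - 11\right)\right) 85 = \left(36 - 7\right) 85 = 29 \cdot 85 = 2465$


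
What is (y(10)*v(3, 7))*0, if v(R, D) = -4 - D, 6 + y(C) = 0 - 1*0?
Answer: 0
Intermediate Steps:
y(C) = -6 (y(C) = -6 + (0 - 1*0) = -6 + (0 + 0) = -6 + 0 = -6)
(y(10)*v(3, 7))*0 = -6*(-4 - 1*7)*0 = -6*(-4 - 7)*0 = -6*(-11)*0 = 66*0 = 0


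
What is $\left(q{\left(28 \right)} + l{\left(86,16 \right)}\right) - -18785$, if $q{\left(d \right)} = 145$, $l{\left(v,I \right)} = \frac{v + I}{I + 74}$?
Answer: $\frac{283967}{15} \approx 18931.0$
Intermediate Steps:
$l{\left(v,I \right)} = \frac{I + v}{74 + I}$
$\left(q{\left(28 \right)} + l{\left(86,16 \right)}\right) - -18785 = \left(145 + \frac{16 + 86}{74 + 16}\right) - -18785 = \left(145 + \frac{1}{90} \cdot 102\right) + 18785 = \left(145 + \frac{17}{15}\right) + 18785 = \frac{2192}{15} + 18785 = \frac{283967}{15}$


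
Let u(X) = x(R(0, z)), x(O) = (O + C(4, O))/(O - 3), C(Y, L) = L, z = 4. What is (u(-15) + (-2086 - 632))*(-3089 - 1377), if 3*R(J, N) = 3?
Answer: 12143054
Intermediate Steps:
R(J, N) = 1 (R(J, N) = (⅓)*3 = 1)
x(O) = 2*O/(-3 + O) (x(O) = (O + O)/(O - 3) = (2*O)/(-3 + O) = 2*O/(-3 + O))
u(X) = -1 (u(X) = 2*1/(-3 + 1) = 2*1/(-2) = 2*1*(-½) = -1)
(u(-15) + (-2086 - 632))*(-3089 - 1377) = (-1 + (-2086 - 632))*(-3089 - 1377) = (-1 - 2718)*(-4466) = -2719*(-4466) = 12143054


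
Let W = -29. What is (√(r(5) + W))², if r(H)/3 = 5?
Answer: -14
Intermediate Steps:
r(H) = 15 (r(H) = 3*5 = 15)
(√(r(5) + W))² = (√(15 - 29))² = (√(-14))² = (I*√14)² = -14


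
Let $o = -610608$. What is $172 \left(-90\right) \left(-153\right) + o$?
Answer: $1757832$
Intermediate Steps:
$172 \left(-90\right) \left(-153\right) + o = 172 \left(-90\right) \left(-153\right) - 610608 = \left(-15480\right) \left(-153\right) - 610608 = 2368440 - 610608 = 1757832$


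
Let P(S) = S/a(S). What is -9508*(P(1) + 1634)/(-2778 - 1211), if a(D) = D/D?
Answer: 15545580/3989 ≈ 3897.1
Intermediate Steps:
a(D) = 1
P(S) = S (P(S) = S/1 = S*1 = S)
-9508*(P(1) + 1634)/(-2778 - 1211) = -9508*(1 + 1634)/(-2778 - 1211) = -9508/((-3989/1635)) = -9508/((-3989*1/1635)) = -9508/(-3989/1635) = -9508*(-1635/3989) = 15545580/3989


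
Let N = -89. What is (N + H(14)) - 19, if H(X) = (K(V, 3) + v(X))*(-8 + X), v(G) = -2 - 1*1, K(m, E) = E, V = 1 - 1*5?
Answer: -108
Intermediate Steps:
V = -4 (V = 1 - 5 = -4)
v(G) = -3 (v(G) = -2 - 1 = -3)
H(X) = 0 (H(X) = (3 - 3)*(-8 + X) = 0*(-8 + X) = 0)
(N + H(14)) - 19 = (-89 + 0) - 19 = -89 - 19 = -108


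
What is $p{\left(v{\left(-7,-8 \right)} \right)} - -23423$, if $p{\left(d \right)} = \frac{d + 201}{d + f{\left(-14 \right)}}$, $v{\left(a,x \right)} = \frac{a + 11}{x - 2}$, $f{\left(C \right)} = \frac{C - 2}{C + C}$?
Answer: $\frac{147559}{6} \approx 24593.0$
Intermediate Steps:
$f{\left(C \right)} = \frac{-2 + C}{2 C}$
$v{\left(a,x \right)} = \frac{11 + a}{-2 + x}$
$p{\left(d \right)} = \frac{201 + d}{\frac{4}{7} + d}$ ($p{\left(d \right)} = \frac{d + 201}{d + \frac{-2 - 14}{2 \left(-14\right)}} = \frac{201 + d}{d + \frac{1}{2} \left(- \frac{1}{14}\right) \left(-16\right)} = \frac{201 + d}{d + \frac{4}{7}} = \frac{201 + d}{\frac{4}{7} + d}$)
$p{\left(v{\left(-7,-8 \right)} \right)} - -23423 = \frac{7 \left(201 + \frac{11 - 7}{-2 - 8}\right)}{4 + 7 \frac{11 - 7}{-2 - 8}} - -23423 = \frac{7 \left(201 + \frac{1}{-10} \cdot 4\right)}{4 + 7 \frac{1}{-10} \cdot 4} + 23423 = \frac{7 \left(201 - \frac{2}{5}\right)}{4 + 7 \left(\left(- \frac{1}{10}\right) 4\right)} + 23423 = \frac{7 \left(201 - \frac{2}{5}\right)}{4 + 7 \left(- \frac{2}{5}\right)} + 23423 = 7 \frac{1}{4 - \frac{14}{5}} \cdot \frac{1003}{5} + 23423 = 7 \frac{1}{\frac{6}{5}} \cdot \frac{1003}{5} + 23423 = 7 \cdot \frac{5}{6} \cdot \frac{1003}{5} + 23423 = \frac{7021}{6} + 23423 = \frac{147559}{6}$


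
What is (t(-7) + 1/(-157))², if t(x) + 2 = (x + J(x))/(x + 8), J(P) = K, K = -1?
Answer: 2468041/24649 ≈ 100.13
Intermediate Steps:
J(P) = -1
t(x) = -2 + (-1 + x)/(8 + x) (t(x) = -2 + (x - 1)/(x + 8) = -2 + (-1 + x)/(8 + x))
(t(-7) + 1/(-157))² = ((-17 - 1*(-7))/(8 - 7) + 1/(-157))² = ((-17 + 7)/1 - 1/157)² = (1*(-10) - 1/157)² = (-10 - 1/157)² = (-1571/157)² = 2468041/24649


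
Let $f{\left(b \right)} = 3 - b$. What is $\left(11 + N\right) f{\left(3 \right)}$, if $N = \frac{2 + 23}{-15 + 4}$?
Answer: $0$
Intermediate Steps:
$N = - \frac{25}{11}$ ($N = \frac{25}{-11} = 25 \left(- \frac{1}{11}\right) = - \frac{25}{11} \approx -2.2727$)
$\left(11 + N\right) f{\left(3 \right)} = \left(11 - \frac{25}{11}\right) \left(3 - 3\right) = \frac{96 \left(3 - 3\right)}{11} = \frac{96}{11} \cdot 0 = 0$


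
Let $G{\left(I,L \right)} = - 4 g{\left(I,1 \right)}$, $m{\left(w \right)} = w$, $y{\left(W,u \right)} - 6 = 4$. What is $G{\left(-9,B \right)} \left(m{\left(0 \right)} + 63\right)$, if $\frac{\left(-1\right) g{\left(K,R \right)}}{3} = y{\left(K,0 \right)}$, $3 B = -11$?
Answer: $7560$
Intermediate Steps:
$B = - \frac{11}{3}$ ($B = \frac{1}{3} \left(-11\right) = - \frac{11}{3} \approx -3.6667$)
$y{\left(W,u \right)} = 10$ ($y{\left(W,u \right)} = 6 + 4 = 10$)
$g{\left(K,R \right)} = -30$ ($g{\left(K,R \right)} = \left(-3\right) 10 = -30$)
$G{\left(I,L \right)} = 120$ ($G{\left(I,L \right)} = \left(-4\right) \left(-30\right) = 120$)
$G{\left(-9,B \right)} \left(m{\left(0 \right)} + 63\right) = 120 \left(0 + 63\right) = 120 \cdot 63 = 7560$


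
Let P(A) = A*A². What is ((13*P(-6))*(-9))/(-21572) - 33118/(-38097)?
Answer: -62091472/205457121 ≈ -0.30221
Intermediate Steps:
P(A) = A³
((13*P(-6))*(-9))/(-21572) - 33118/(-38097) = ((13*(-6)³)*(-9))/(-21572) - 33118/(-38097) = ((13*(-216))*(-9))*(-1/21572) - 33118*(-1/38097) = -2808*(-9)*(-1/21572) + 33118/38097 = 25272*(-1/21572) + 33118/38097 = -6318/5393 + 33118/38097 = -62091472/205457121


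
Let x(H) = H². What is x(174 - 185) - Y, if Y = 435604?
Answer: -435483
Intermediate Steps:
x(174 - 185) - Y = (174 - 185)² - 1*435604 = (-11)² - 435604 = 121 - 435604 = -435483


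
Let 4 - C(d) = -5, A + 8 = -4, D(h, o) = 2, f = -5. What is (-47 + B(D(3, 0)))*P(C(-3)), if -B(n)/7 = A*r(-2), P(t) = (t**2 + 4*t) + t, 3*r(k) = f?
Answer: -23562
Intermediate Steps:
r(k) = -5/3 (r(k) = (1/3)*(-5) = -5/3)
A = -12 (A = -8 - 4 = -12)
C(d) = 9 (C(d) = 4 - 1*(-5) = 4 + 5 = 9)
P(t) = t**2 + 5*t
B(n) = -140 (B(n) = -(-84)*(-5)/3 = -7*20 = -140)
(-47 + B(D(3, 0)))*P(C(-3)) = (-47 - 140)*(9*(5 + 9)) = -1683*14 = -187*126 = -23562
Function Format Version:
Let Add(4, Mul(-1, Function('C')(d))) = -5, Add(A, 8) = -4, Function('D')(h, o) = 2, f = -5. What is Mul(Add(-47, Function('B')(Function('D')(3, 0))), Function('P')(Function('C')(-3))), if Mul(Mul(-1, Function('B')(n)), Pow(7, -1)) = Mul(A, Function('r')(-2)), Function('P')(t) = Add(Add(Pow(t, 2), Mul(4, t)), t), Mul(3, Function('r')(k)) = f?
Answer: -23562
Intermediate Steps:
Function('r')(k) = Rational(-5, 3) (Function('r')(k) = Mul(Rational(1, 3), -5) = Rational(-5, 3))
A = -12 (A = Add(-8, -4) = -12)
Function('C')(d) = 9 (Function('C')(d) = Add(4, Mul(-1, -5)) = Add(4, 5) = 9)
Function('P')(t) = Add(Pow(t, 2), Mul(5, t))
Function('B')(n) = -140 (Function('B')(n) = Mul(-7, Mul(-12, Rational(-5, 3))) = Mul(-7, 20) = -140)
Mul(Add(-47, Function('B')(Function('D')(3, 0))), Function('P')(Function('C')(-3))) = Mul(Add(-47, -140), Mul(9, Add(5, 9))) = Mul(-187, Mul(9, 14)) = Mul(-187, 126) = -23562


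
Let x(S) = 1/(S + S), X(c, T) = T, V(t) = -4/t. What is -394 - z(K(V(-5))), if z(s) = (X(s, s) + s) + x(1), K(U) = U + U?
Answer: -3977/10 ≈ -397.70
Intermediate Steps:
K(U) = 2*U
x(S) = 1/(2*S)
z(s) = 1/2 + 2*s (z(s) = (s + s) + (1/2)/1 = 2*s + (1/2)*1 = 2*s + 1/2 = 1/2 + 2*s)
-394 - z(K(V(-5))) = -394 - (1/2 + 2*(2*(-4/(-5)))) = -394 - (1/2 + 2*(2*(-4*(-1/5)))) = -394 - (1/2 + 2*(2*(4/5))) = -394 - (1/2 + 2*(8/5)) = -394 - (1/2 + 16/5) = -394 - 1*37/10 = -394 - 37/10 = -3977/10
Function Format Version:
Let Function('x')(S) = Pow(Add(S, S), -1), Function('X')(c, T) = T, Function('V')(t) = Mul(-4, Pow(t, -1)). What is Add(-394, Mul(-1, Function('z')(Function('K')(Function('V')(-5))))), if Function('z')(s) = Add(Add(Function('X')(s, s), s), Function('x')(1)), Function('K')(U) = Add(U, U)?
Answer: Rational(-3977, 10) ≈ -397.70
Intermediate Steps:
Function('K')(U) = Mul(2, U)
Function('x')(S) = Mul(Rational(1, 2), Pow(S, -1)) (Function('x')(S) = Pow(Mul(2, S), -1) = Mul(Rational(1, 2), Pow(S, -1)))
Function('z')(s) = Add(Rational(1, 2), Mul(2, s)) (Function('z')(s) = Add(Add(s, s), Mul(Rational(1, 2), Pow(1, -1))) = Add(Mul(2, s), Mul(Rational(1, 2), 1)) = Add(Mul(2, s), Rational(1, 2)) = Add(Rational(1, 2), Mul(2, s)))
Add(-394, Mul(-1, Function('z')(Function('K')(Function('V')(-5))))) = Add(-394, Mul(-1, Add(Rational(1, 2), Mul(2, Mul(2, Mul(-4, Pow(-5, -1))))))) = Add(-394, Mul(-1, Add(Rational(1, 2), Mul(2, Mul(2, Mul(-4, Rational(-1, 5))))))) = Add(-394, Mul(-1, Add(Rational(1, 2), Mul(2, Mul(2, Rational(4, 5)))))) = Add(-394, Mul(-1, Add(Rational(1, 2), Mul(2, Rational(8, 5))))) = Add(-394, Mul(-1, Add(Rational(1, 2), Rational(16, 5)))) = Add(-394, Mul(-1, Rational(37, 10))) = Add(-394, Rational(-37, 10)) = Rational(-3977, 10)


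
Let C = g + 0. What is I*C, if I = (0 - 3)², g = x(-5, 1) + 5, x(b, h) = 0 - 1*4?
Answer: 9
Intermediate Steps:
x(b, h) = -4 (x(b, h) = 0 - 4 = -4)
g = 1 (g = -4 + 5 = 1)
C = 1 (C = 1 + 0 = 1)
I = 9 (I = (-3)² = 9)
I*C = 9*1 = 9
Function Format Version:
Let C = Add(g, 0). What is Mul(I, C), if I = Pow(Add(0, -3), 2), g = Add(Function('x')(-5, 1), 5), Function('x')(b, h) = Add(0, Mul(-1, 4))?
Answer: 9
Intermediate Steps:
Function('x')(b, h) = -4 (Function('x')(b, h) = Add(0, -4) = -4)
g = 1 (g = Add(-4, 5) = 1)
C = 1 (C = Add(1, 0) = 1)
I = 9 (I = Pow(-3, 2) = 9)
Mul(I, C) = Mul(9, 1) = 9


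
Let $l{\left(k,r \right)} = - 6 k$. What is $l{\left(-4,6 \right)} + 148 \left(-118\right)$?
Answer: $-17440$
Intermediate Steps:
$l{\left(-4,6 \right)} + 148 \left(-118\right) = \left(-6\right) \left(-4\right) + 148 \left(-118\right) = 24 - 17464 = -17440$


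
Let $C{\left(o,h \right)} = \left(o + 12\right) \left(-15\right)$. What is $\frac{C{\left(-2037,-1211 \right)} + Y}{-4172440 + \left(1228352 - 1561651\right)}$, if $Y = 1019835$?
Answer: $- \frac{50010}{214559} \approx -0.23308$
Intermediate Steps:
$C{\left(o,h \right)} = -180 - 15 o$ ($C{\left(o,h \right)} = \left(12 + o\right) \left(-15\right) = -180 - 15 o$)
$\frac{C{\left(-2037,-1211 \right)} + Y}{-4172440 + \left(1228352 - 1561651\right)} = \frac{\left(-180 - -30555\right) + 1019835}{-4172440 + \left(1228352 - 1561651\right)} = \frac{\left(-180 + 30555\right) + 1019835}{-4172440 + \left(1228352 - 1561651\right)} = \frac{30375 + 1019835}{-4172440 - 333299} = \frac{1050210}{-4505739} = 1050210 \left(- \frac{1}{4505739}\right) = - \frac{50010}{214559}$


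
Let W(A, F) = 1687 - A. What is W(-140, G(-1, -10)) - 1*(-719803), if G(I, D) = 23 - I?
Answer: 721630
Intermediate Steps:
W(-140, G(-1, -10)) - 1*(-719803) = (1687 - 1*(-140)) - 1*(-719803) = (1687 + 140) + 719803 = 1827 + 719803 = 721630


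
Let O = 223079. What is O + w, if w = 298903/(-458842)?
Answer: 102357715615/458842 ≈ 2.2308e+5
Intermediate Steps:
w = -298903/458842 (w = 298903*(-1/458842) = -298903/458842 ≈ -0.65143)
O + w = 223079 - 298903/458842 = 102357715615/458842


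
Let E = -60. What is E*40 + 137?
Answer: -2263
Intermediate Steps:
E*40 + 137 = -60*40 + 137 = -2400 + 137 = -2263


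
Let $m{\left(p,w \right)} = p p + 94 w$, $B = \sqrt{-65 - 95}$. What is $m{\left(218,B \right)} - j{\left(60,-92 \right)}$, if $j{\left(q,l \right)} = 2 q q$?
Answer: $40324 + 376 i \sqrt{10} \approx 40324.0 + 1189.0 i$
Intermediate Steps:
$j{\left(q,l \right)} = 2 q^{2}$
$B = 4 i \sqrt{10}$ ($B = \sqrt{-160} = 4 i \sqrt{10} \approx 12.649 i$)
$m{\left(p,w \right)} = p^{2} + 94 w$
$m{\left(218,B \right)} - j{\left(60,-92 \right)} = \left(218^{2} + 94 \cdot 4 i \sqrt{10}\right) - 2 \cdot 60^{2} = \left(47524 + 376 i \sqrt{10}\right) - 2 \cdot 3600 = \left(47524 + 376 i \sqrt{10}\right) - 7200 = 40324 + 376 i \sqrt{10}$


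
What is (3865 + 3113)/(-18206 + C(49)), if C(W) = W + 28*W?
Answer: -2326/5595 ≈ -0.41573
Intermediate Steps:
C(W) = 29*W
(3865 + 3113)/(-18206 + C(49)) = (3865 + 3113)/(-18206 + 29*49) = 6978/(-18206 + 1421) = 6978/(-16785) = 6978*(-1/16785) = -2326/5595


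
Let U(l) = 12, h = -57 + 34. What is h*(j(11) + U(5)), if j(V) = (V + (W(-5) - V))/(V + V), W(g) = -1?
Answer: -6049/22 ≈ -274.95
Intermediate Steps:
h = -23
j(V) = -1/(2*V) (j(V) = (V + (-1 - V))/(V + V) = -1/(2*V))
h*(j(11) + U(5)) = -23*(-½/11 + 12) = -23*(-½*1/11 + 12) = -23*(-1/22 + 12) = -23*263/22 = -6049/22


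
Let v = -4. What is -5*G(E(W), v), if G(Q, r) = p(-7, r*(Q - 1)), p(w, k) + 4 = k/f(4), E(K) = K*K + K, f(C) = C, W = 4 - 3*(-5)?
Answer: 1915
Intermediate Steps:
W = 19 (W = 4 + 15 = 19)
E(K) = K + K² (E(K) = K² + K = K + K²)
p(w, k) = -4 + k/4
G(Q, r) = -4 + r*(-1 + Q)/4 (G(Q, r) = -4 + (r*(Q - 1))/4 = -4 + (r*(-1 + Q))/4 = -4 + r*(-1 + Q)/4)
-5*G(E(W), v) = -5*(-4 + (¼)*(-4)*(-1 + 19*(1 + 19))) = -5*(-4 + (¼)*(-4)*(-1 + 19*20)) = -5*(-4 + (¼)*(-4)*(-1 + 380)) = -5*(-4 + (¼)*(-4)*379) = -5*(-4 - 379) = -5*(-383) = 1915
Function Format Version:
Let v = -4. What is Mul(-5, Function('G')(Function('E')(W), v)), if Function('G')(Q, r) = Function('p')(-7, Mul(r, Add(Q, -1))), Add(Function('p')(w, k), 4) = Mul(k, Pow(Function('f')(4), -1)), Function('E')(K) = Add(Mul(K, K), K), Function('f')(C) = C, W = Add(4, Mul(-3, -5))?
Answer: 1915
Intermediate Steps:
W = 19 (W = Add(4, 15) = 19)
Function('E')(K) = Add(K, Pow(K, 2)) (Function('E')(K) = Add(Pow(K, 2), K) = Add(K, Pow(K, 2)))
Function('p')(w, k) = Add(-4, Mul(Rational(1, 4), k)) (Function('p')(w, k) = Add(-4, Mul(k, Pow(4, -1))) = Add(-4, Mul(k, Rational(1, 4))) = Add(-4, Mul(Rational(1, 4), k)))
Function('G')(Q, r) = Add(-4, Mul(Rational(1, 4), r, Add(-1, Q))) (Function('G')(Q, r) = Add(-4, Mul(Rational(1, 4), Mul(r, Add(Q, -1)))) = Add(-4, Mul(Rational(1, 4), Mul(r, Add(-1, Q)))) = Add(-4, Mul(Rational(1, 4), r, Add(-1, Q))))
Mul(-5, Function('G')(Function('E')(W), v)) = Mul(-5, Add(-4, Mul(Rational(1, 4), -4, Add(-1, Mul(19, Add(1, 19)))))) = Mul(-5, Add(-4, Mul(Rational(1, 4), -4, Add(-1, Mul(19, 20))))) = Mul(-5, Add(-4, Mul(Rational(1, 4), -4, Add(-1, 380)))) = Mul(-5, Add(-4, Mul(Rational(1, 4), -4, 379))) = Mul(-5, Add(-4, -379)) = Mul(-5, -383) = 1915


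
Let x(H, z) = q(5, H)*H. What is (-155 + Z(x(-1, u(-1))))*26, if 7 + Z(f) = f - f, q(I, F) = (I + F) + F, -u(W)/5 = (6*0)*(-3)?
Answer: -4212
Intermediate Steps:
u(W) = 0 (u(W) = -5*6*0*(-3) = -0*(-3) = -5*0 = 0)
q(I, F) = I + 2*F (q(I, F) = (F + I) + F = I + 2*F)
x(H, z) = H*(5 + 2*H) (x(H, z) = (5 + 2*H)*H = H*(5 + 2*H))
Z(f) = -7 (Z(f) = -7 + (f - f) = -7 + 0 = -7)
(-155 + Z(x(-1, u(-1))))*26 = (-155 - 7)*26 = -162*26 = -4212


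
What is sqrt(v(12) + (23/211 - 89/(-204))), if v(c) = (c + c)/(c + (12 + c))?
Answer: sqrt(62374343)/7174 ≈ 1.1009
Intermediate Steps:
v(c) = 2*c/(12 + 2*c) (v(c) = (2*c)/(12 + 2*c) = 2*c/(12 + 2*c))
sqrt(v(12) + (23/211 - 89/(-204))) = sqrt(12/(6 + 12) + (23/211 - 89/(-204))) = sqrt(12/18 + (23*(1/211) - 89*(-1/204))) = sqrt(12*(1/18) + (23/211 + 89/204)) = sqrt(2/3 + 23471/43044) = sqrt(17389/14348) = sqrt(62374343)/7174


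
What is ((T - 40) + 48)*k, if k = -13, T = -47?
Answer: 507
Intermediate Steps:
((T - 40) + 48)*k = ((-47 - 40) + 48)*(-13) = (-87 + 48)*(-13) = -39*(-13) = 507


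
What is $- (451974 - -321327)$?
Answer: $-773301$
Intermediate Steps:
$- (451974 - -321327) = - (451974 + 321327) = \left(-1\right) 773301 = -773301$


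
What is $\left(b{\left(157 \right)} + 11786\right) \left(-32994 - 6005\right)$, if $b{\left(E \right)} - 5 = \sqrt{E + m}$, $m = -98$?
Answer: $-459837209 - 38999 \sqrt{59} \approx -4.6014 \cdot 10^{8}$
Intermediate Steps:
$b{\left(E \right)} = 5 + \sqrt{-98 + E}$ ($b{\left(E \right)} = 5 + \sqrt{E - 98} = 5 + \sqrt{-98 + E}$)
$\left(b{\left(157 \right)} + 11786\right) \left(-32994 - 6005\right) = \left(\left(5 + \sqrt{-98 + 157}\right) + 11786\right) \left(-32994 - 6005\right) = \left(\left(5 + \sqrt{59}\right) + 11786\right) \left(-38999\right) = \left(11791 + \sqrt{59}\right) \left(-38999\right) = -459837209 - 38999 \sqrt{59}$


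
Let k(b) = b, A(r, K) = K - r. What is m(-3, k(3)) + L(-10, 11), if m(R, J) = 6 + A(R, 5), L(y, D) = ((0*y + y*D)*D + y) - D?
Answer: -1217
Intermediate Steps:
L(y, D) = y - D + y*D**2 (L(y, D) = ((0 + D*y)*D + y) - D = ((D*y)*D + y) - D = (y*D**2 + y) - D = (y + y*D**2) - D = y - D + y*D**2)
m(R, J) = 11 - R (m(R, J) = 6 + (5 - R) = 11 - R)
m(-3, k(3)) + L(-10, 11) = (11 - 1*(-3)) + (-10 - 1*11 - 10*11**2) = (11 + 3) + (-10 - 11 - 10*121) = 14 + (-10 - 11 - 1210) = 14 - 1231 = -1217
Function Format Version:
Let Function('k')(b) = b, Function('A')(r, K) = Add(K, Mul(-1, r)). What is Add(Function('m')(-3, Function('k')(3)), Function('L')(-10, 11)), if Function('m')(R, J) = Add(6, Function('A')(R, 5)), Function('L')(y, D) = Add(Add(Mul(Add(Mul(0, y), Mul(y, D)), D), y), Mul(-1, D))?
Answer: -1217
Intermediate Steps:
Function('L')(y, D) = Add(y, Mul(-1, D), Mul(y, Pow(D, 2))) (Function('L')(y, D) = Add(Add(Mul(Add(0, Mul(D, y)), D), y), Mul(-1, D)) = Add(Add(Mul(Mul(D, y), D), y), Mul(-1, D)) = Add(Add(Mul(y, Pow(D, 2)), y), Mul(-1, D)) = Add(Add(y, Mul(y, Pow(D, 2))), Mul(-1, D)) = Add(y, Mul(-1, D), Mul(y, Pow(D, 2))))
Function('m')(R, J) = Add(11, Mul(-1, R)) (Function('m')(R, J) = Add(6, Add(5, Mul(-1, R))) = Add(11, Mul(-1, R)))
Add(Function('m')(-3, Function('k')(3)), Function('L')(-10, 11)) = Add(Add(11, Mul(-1, -3)), Add(-10, Mul(-1, 11), Mul(-10, Pow(11, 2)))) = Add(Add(11, 3), Add(-10, -11, Mul(-10, 121))) = Add(14, Add(-10, -11, -1210)) = Add(14, -1231) = -1217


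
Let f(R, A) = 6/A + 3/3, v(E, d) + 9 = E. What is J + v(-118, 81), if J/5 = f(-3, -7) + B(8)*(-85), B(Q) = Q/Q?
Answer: -3859/7 ≈ -551.29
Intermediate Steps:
v(E, d) = -9 + E
B(Q) = 1
f(R, A) = 1 + 6/A (f(R, A) = 6/A + 3*(⅓) = 6/A + 1 = 1 + 6/A)
J = -2970/7 (J = 5*((6 - 7)/(-7) + 1*(-85)) = 5*(-⅐*(-1) - 85) = 5*(⅐ - 85) = 5*(-594/7) = -2970/7 ≈ -424.29)
J + v(-118, 81) = -2970/7 + (-9 - 118) = -2970/7 - 127 = -3859/7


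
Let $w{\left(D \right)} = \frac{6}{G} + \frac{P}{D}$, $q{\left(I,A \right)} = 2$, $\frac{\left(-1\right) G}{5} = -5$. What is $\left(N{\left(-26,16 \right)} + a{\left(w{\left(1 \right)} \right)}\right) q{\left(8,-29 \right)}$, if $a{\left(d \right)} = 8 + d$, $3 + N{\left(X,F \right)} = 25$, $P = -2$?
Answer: $\frac{1412}{25} \approx 56.48$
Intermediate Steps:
$G = 25$ ($G = \left(-5\right) \left(-5\right) = 25$)
$N{\left(X,F \right)} = 22$ ($N{\left(X,F \right)} = -3 + 25 = 22$)
$w{\left(D \right)} = \frac{6}{25} - \frac{2}{D}$
$\left(N{\left(-26,16 \right)} + a{\left(w{\left(1 \right)} \right)}\right) q{\left(8,-29 \right)} = \left(22 + \left(8 + \left(\frac{6}{25} - \frac{2}{1}\right)\right)\right) 2 = \left(22 + \left(8 + \left(\frac{6}{25} - 2\right)\right)\right) 2 = \left(22 + \left(8 - \frac{44}{25}\right)\right) 2 = \left(22 + \frac{156}{25}\right) 2 = \frac{706}{25} \cdot 2 = \frac{1412}{25}$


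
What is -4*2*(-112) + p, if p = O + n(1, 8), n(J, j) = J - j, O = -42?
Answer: 847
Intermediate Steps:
p = -49 (p = -42 + (1 - 1*8) = -42 + (1 - 8) = -42 - 7 = -49)
-4*2*(-112) + p = -4*2*(-112) - 49 = -8*(-112) - 49 = 896 - 49 = 847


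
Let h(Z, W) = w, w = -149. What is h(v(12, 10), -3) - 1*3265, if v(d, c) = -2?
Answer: -3414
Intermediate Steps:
h(Z, W) = -149
h(v(12, 10), -3) - 1*3265 = -149 - 1*3265 = -149 - 3265 = -3414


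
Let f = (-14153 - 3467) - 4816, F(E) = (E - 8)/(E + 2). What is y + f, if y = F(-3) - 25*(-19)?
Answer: -21950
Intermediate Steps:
F(E) = (-8 + E)/(2 + E)
y = 486 (y = (-8 - 3)/(2 - 3) - 25*(-19) = -11/(-1) - 25*(-19) = -1*(-11) + 475 = 11 + 475 = 486)
f = -22436 (f = -17620 - 4816 = -22436)
y + f = 486 - 22436 = -21950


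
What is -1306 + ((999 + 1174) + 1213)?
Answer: 2080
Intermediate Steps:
-1306 + ((999 + 1174) + 1213) = -1306 + (2173 + 1213) = -1306 + 3386 = 2080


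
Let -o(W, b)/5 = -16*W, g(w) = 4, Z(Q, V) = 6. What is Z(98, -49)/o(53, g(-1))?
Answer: 3/2120 ≈ 0.0014151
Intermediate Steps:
o(W, b) = 80*W (o(W, b) = -(-80)*W = 80*W)
Z(98, -49)/o(53, g(-1)) = 6/((80*53)) = 6/4240 = 6*(1/4240) = 3/2120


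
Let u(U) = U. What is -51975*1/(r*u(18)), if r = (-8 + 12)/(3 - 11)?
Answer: 5775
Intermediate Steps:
r = -1/2 (r = 4/(-8) = 4*(-1/8) = -1/2 ≈ -0.50000)
-51975*1/(r*u(18)) = -51975/(18*(-1/2)) = -51975/(-9) = -51975*(-1/9) = 5775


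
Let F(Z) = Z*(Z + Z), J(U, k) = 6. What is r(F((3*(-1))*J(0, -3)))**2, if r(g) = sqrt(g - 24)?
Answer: 624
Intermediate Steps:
F(Z) = 2*Z**2 (F(Z) = Z*(2*Z) = 2*Z**2)
r(g) = sqrt(-24 + g)
r(F((3*(-1))*J(0, -3)))**2 = (sqrt(-24 + 2*((3*(-1))*6)**2))**2 = (sqrt(-24 + 2*(-3*6)**2))**2 = (sqrt(-24 + 2*(-18)**2))**2 = (sqrt(-24 + 2*324))**2 = (sqrt(-24 + 648))**2 = (sqrt(624))**2 = (4*sqrt(39))**2 = 624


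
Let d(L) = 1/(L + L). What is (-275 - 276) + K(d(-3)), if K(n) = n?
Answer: -3307/6 ≈ -551.17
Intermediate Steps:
d(L) = 1/(2*L)
(-275 - 276) + K(d(-3)) = (-275 - 276) + (1/2)/(-3) = -551 + (1/2)*(-1/3) = -551 - 1/6 = -3307/6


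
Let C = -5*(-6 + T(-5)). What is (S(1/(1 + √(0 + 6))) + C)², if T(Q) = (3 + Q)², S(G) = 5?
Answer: 225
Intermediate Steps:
C = 10 (C = -5*(-6 + (3 - 5)²) = -5*(-6 + (-2)²) = -5*(-6 + 4) = -5*(-2) = 10)
(S(1/(1 + √(0 + 6))) + C)² = (5 + 10)² = 15² = 225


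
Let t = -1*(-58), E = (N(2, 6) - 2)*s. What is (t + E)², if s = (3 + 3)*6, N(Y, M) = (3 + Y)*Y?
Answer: 119716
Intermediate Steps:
N(Y, M) = Y*(3 + Y)
s = 36 (s = 6*6 = 36)
E = 288 (E = (2*(3 + 2) - 2)*36 = (2*5 - 2)*36 = (10 - 2)*36 = 8*36 = 288)
t = 58
(t + E)² = (58 + 288)² = 346² = 119716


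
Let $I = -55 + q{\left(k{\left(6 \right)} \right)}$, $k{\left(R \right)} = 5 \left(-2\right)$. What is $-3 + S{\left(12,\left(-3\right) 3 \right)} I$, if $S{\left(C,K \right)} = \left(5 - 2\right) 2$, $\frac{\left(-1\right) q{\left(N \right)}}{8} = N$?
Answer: $147$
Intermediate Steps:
$k{\left(R \right)} = -10$
$q{\left(N \right)} = - 8 N$
$S{\left(C,K \right)} = 6$ ($S{\left(C,K \right)} = 3 \cdot 2 = 6$)
$I = 25$ ($I = -55 - -80 = -55 + 80 = 25$)
$-3 + S{\left(12,\left(-3\right) 3 \right)} I = -3 + 6 \cdot 25 = -3 + 150 = 147$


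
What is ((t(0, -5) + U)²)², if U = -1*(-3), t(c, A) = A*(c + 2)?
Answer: 2401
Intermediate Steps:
t(c, A) = A*(2 + c)
U = 3
((t(0, -5) + U)²)² = ((-5*(2 + 0) + 3)²)² = ((-5*2 + 3)²)² = ((-10 + 3)²)² = ((-7)²)² = 49² = 2401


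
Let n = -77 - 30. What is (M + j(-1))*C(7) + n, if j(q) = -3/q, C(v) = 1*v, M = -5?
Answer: -121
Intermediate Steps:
C(v) = v
n = -107
(M + j(-1))*C(7) + n = (-5 - 3/(-1))*7 - 107 = (-5 - 3*(-1))*7 - 107 = (-5 + 3)*7 - 107 = -2*7 - 107 = -14 - 107 = -121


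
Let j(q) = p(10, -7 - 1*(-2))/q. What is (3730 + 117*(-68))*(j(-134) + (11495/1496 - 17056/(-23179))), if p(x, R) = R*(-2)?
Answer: -286478953137/8123348 ≈ -35266.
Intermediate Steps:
p(x, R) = -2*R
j(q) = 10/q (j(q) = (-2*(-7 - 1*(-2)))/q = (-2*(-7 + 2))/q = (-2*(-5))/q = 10/q)
(3730 + 117*(-68))*(j(-134) + (11495/1496 - 17056/(-23179))) = (3730 + 117*(-68))*(10/(-134) + (11495/1496 - 17056/(-23179))) = (3730 - 7956)*(10*(-1/134) + (11495*(1/1496) - 17056*(-1/23179))) = -4226*(-5/67 + (1045/136 + 1312/1783)) = -4226*(-5/67 + 2041667/242488) = -4226*135579249/16246696 = -286478953137/8123348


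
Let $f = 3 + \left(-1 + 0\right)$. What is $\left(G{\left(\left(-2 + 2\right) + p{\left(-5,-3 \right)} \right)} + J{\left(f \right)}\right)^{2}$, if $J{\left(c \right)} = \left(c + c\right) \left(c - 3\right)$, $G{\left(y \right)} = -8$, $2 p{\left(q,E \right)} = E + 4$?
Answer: $144$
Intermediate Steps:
$p{\left(q,E \right)} = 2 + \frac{E}{2}$ ($p{\left(q,E \right)} = \frac{E + 4}{2} = \frac{4 + E}{2} = 2 + \frac{E}{2}$)
$f = 2$ ($f = 3 - 1 = 2$)
$J{\left(c \right)} = 2 c \left(-3 + c\right)$
$\left(G{\left(\left(-2 + 2\right) + p{\left(-5,-3 \right)} \right)} + J{\left(f \right)}\right)^{2} = \left(-8 + 2 \cdot 2 \left(-3 + 2\right)\right)^{2} = \left(-8 + 2 \cdot 2 \left(-1\right)\right)^{2} = \left(-8 - 4\right)^{2} = \left(-12\right)^{2} = 144$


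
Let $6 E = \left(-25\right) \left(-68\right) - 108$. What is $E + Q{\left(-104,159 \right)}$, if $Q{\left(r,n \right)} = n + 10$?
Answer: $\frac{1303}{3} \approx 434.33$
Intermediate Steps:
$Q{\left(r,n \right)} = 10 + n$
$E = \frac{796}{3}$ ($E = \frac{\left(-25\right) \left(-68\right) - 108}{6} = \frac{1700 - 108}{6} = \frac{1}{6} \cdot 1592 = \frac{796}{3} \approx 265.33$)
$E + Q{\left(-104,159 \right)} = \frac{796}{3} + \left(10 + 159\right) = \frac{796}{3} + 169 = \frac{1303}{3}$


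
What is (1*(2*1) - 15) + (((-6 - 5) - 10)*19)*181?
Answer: -72232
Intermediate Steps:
(1*(2*1) - 15) + (((-6 - 5) - 10)*19)*181 = (1*2 - 15) + ((-11 - 10)*19)*181 = (2 - 15) - 21*19*181 = -13 - 399*181 = -13 - 72219 = -72232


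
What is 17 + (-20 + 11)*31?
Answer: -262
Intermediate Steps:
17 + (-20 + 11)*31 = 17 - 9*31 = 17 - 279 = -262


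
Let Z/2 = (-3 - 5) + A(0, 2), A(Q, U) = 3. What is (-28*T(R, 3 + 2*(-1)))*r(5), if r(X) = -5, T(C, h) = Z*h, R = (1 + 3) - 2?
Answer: -1400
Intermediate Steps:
R = 2 (R = 4 - 2 = 2)
Z = -10 (Z = 2*((-3 - 5) + 3) = 2*(-8 + 3) = 2*(-5) = -10)
T(C, h) = -10*h
(-28*T(R, 3 + 2*(-1)))*r(5) = -(-280)*(3 + 2*(-1))*(-5) = -(-280)*(3 - 2)*(-5) = -(-280)*(-5) = -28*(-10)*(-5) = 280*(-5) = -1400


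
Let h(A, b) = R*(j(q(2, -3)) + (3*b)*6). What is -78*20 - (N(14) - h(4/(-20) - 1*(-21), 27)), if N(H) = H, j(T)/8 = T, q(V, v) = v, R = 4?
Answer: 274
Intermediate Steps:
j(T) = 8*T
h(A, b) = -96 + 72*b (h(A, b) = 4*(8*(-3) + (3*b)*6) = 4*(-24 + 18*b) = -96 + 72*b)
-78*20 - (N(14) - h(4/(-20) - 1*(-21), 27)) = -78*20 - (14 - (-96 + 72*27)) = -1560 - (14 - (-96 + 1944)) = -1560 - (14 - 1*1848) = -1560 - (14 - 1848) = -1560 - 1*(-1834) = -1560 + 1834 = 274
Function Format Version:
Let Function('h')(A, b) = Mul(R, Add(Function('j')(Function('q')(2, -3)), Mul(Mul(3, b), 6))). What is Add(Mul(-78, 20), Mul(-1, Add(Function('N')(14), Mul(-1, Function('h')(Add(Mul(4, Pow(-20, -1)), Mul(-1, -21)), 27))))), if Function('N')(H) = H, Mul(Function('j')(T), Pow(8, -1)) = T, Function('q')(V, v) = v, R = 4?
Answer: 274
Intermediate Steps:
Function('j')(T) = Mul(8, T)
Function('h')(A, b) = Add(-96, Mul(72, b)) (Function('h')(A, b) = Mul(4, Add(Mul(8, -3), Mul(Mul(3, b), 6))) = Mul(4, Add(-24, Mul(18, b))) = Add(-96, Mul(72, b)))
Add(Mul(-78, 20), Mul(-1, Add(Function('N')(14), Mul(-1, Function('h')(Add(Mul(4, Pow(-20, -1)), Mul(-1, -21)), 27))))) = Add(Mul(-78, 20), Mul(-1, Add(14, Mul(-1, Add(-96, Mul(72, 27)))))) = Add(-1560, Mul(-1, Add(14, Mul(-1, Add(-96, 1944))))) = Add(-1560, Mul(-1, Add(14, Mul(-1, 1848)))) = Add(-1560, Mul(-1, Add(14, -1848))) = Add(-1560, Mul(-1, -1834)) = Add(-1560, 1834) = 274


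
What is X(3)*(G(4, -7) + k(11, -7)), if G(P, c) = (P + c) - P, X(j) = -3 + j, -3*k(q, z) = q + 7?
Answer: 0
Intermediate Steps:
k(q, z) = -7/3 - q/3 (k(q, z) = -(q + 7)/3 = -(7 + q)/3 = -7/3 - q/3)
G(P, c) = c
X(3)*(G(4, -7) + k(11, -7)) = (-3 + 3)*(-7 + (-7/3 - 1/3*11)) = 0*(-7 + (-7/3 - 11/3)) = 0*(-7 - 6) = 0*(-13) = 0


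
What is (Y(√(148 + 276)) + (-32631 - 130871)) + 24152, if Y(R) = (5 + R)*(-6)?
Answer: -139380 - 12*√106 ≈ -1.3950e+5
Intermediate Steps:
Y(R) = -30 - 6*R
(Y(√(148 + 276)) + (-32631 - 130871)) + 24152 = ((-30 - 6*√(148 + 276)) + (-32631 - 130871)) + 24152 = ((-30 - 12*√106) - 163502) + 24152 = (-163532 - 12*√106) + 24152 = -139380 - 12*√106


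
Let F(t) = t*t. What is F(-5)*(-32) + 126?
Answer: -674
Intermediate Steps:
F(t) = t²
F(-5)*(-32) + 126 = (-5)²*(-32) + 126 = 25*(-32) + 126 = -800 + 126 = -674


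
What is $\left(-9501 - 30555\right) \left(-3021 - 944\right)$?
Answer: $158822040$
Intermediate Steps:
$\left(-9501 - 30555\right) \left(-3021 - 944\right) = \left(-9501 - 30555\right) \left(-3965\right) = \left(-40056\right) \left(-3965\right) = 158822040$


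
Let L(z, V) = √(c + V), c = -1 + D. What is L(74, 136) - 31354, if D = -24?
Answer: -31354 + √111 ≈ -31343.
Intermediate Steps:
c = -25 (c = -1 - 24 = -25)
L(z, V) = √(-25 + V)
L(74, 136) - 31354 = √(-25 + 136) - 31354 = √111 - 31354 = -31354 + √111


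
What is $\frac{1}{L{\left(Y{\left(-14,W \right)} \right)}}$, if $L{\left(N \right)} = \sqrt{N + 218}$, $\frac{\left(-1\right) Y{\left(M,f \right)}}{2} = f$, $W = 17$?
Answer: $\frac{\sqrt{46}}{92} \approx 0.073721$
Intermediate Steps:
$Y{\left(M,f \right)} = - 2 f$
$L{\left(N \right)} = \sqrt{218 + N}$
$\frac{1}{L{\left(Y{\left(-14,W \right)} \right)}} = \frac{1}{\sqrt{218 - 34}} = \frac{1}{\sqrt{184}} = \frac{1}{2 \sqrt{46}} = \frac{\sqrt{46}}{92}$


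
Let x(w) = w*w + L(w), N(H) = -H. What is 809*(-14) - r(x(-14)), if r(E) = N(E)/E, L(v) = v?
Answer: -11325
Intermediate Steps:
x(w) = w + w**2 (x(w) = w*w + w = w**2 + w = w + w**2)
r(E) = -1 (r(E) = (-E)/E = -1)
809*(-14) - r(x(-14)) = 809*(-14) - 1*(-1) = -11326 + 1 = -11325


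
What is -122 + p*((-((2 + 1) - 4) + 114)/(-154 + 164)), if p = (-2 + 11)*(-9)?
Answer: -2107/2 ≈ -1053.5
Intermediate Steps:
p = -81 (p = 9*(-9) = -81)
-122 + p*((-((2 + 1) - 4) + 114)/(-154 + 164)) = -122 - 81*(-((2 + 1) - 4) + 114)/(-154 + 164) = -122 - 81*(-(3 - 4) + 114)/10 = -122 - 81*(-1*(-1) + 114)/10 = -122 - 81*(1 + 114)/10 = -122 - 9315/10 = -122 - 81*23/2 = -122 - 1863/2 = -2107/2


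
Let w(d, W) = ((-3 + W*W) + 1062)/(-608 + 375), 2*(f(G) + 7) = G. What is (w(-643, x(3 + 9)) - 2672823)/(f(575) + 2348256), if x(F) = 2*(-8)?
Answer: -1245538148/1094418009 ≈ -1.1381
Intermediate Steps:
x(F) = -16
f(G) = -7 + G/2
w(d, W) = -1059/233 - W**2/233 (w(d, W) = ((-3 + W**2) + 1062)/(-233) = (1059 + W**2)*(-1/233) = -1059/233 - W**2/233)
(w(-643, x(3 + 9)) - 2672823)/(f(575) + 2348256) = ((-1059/233 - 1/233*(-16)**2) - 2672823)/((-7 + (1/2)*575) + 2348256) = ((-1059/233 - 1/233*256) - 2672823)/((-7 + 575/2) + 2348256) = ((-1059/233 - 256/233) - 2672823)/(561/2 + 2348256) = (-1315/233 - 2672823)/(4697073/2) = -622769074/233*2/4697073 = -1245538148/1094418009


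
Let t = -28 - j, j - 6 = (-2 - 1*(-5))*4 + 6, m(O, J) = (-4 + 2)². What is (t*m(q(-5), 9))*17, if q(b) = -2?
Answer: -3536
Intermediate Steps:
m(O, J) = 4 (m(O, J) = (-2)² = 4)
j = 24 (j = 6 + ((-2 - 1*(-5))*4 + 6) = 6 + ((-2 + 5)*4 + 6) = 6 + (3*4 + 6) = 6 + (12 + 6) = 6 + 18 = 24)
t = -52 (t = -28 - 1*24 = -28 - 24 = -52)
(t*m(q(-5), 9))*17 = -52*4*17 = -208*17 = -3536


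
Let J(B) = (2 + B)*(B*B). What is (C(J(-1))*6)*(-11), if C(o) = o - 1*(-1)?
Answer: -132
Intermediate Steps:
J(B) = B²*(2 + B) (J(B) = (2 + B)*B² = B²*(2 + B))
C(o) = 1 + o (C(o) = o + 1 = 1 + o)
(C(J(-1))*6)*(-11) = ((1 + (-1)²*(2 - 1))*6)*(-11) = ((1 + 1*1)*6)*(-11) = ((1 + 1)*6)*(-11) = (2*6)*(-11) = 12*(-11) = -132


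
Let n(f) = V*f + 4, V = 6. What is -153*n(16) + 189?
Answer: -15111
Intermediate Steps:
n(f) = 4 + 6*f (n(f) = 6*f + 4 = 4 + 6*f)
-153*n(16) + 189 = -153*(4 + 6*16) + 189 = -153*(4 + 96) + 189 = -153*100 + 189 = -15300 + 189 = -15111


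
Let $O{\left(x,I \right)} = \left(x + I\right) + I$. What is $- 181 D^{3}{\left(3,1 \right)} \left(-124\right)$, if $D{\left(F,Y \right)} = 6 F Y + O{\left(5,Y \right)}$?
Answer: $350687500$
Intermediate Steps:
$O{\left(x,I \right)} = x + 2 I$ ($O{\left(x,I \right)} = \left(I + x\right) + I = x + 2 I$)
$D{\left(F,Y \right)} = 5 + 2 Y + 6 F Y$ ($D{\left(F,Y \right)} = 6 F Y + \left(5 + 2 Y\right) = 5 + 2 Y + 6 F Y$)
$- 181 D^{3}{\left(3,1 \right)} \left(-124\right) = - 181 \left(5 + 2 \cdot 1 + 6 \cdot 3 \cdot 1\right)^{3} \left(-124\right) = - 181 \left(5 + 2 + 18\right)^{3} \left(-124\right) = - 181 \cdot 25^{3} \left(-124\right) = \left(-181\right) 15625 \left(-124\right) = \left(-2828125\right) \left(-124\right) = 350687500$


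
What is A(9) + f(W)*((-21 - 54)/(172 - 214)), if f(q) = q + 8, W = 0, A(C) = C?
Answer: 163/7 ≈ 23.286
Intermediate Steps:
f(q) = 8 + q
A(9) + f(W)*((-21 - 54)/(172 - 214)) = 9 + (8 + 0)*((-21 - 54)/(172 - 214)) = 9 + 8*(-75/(-42)) = 9 + 8*(-75*(-1/42)) = 9 + 8*(25/14) = 9 + 100/7 = 163/7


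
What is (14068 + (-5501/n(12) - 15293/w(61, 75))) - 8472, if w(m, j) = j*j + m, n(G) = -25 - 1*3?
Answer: 460889225/79604 ≈ 5789.8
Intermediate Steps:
n(G) = -28 (n(G) = -25 - 3 = -28)
w(m, j) = m + j² (w(m, j) = j² + m = m + j²)
(14068 + (-5501/n(12) - 15293/w(61, 75))) - 8472 = (14068 + (-5501/(-28) - 15293/(61 + 75²))) - 8472 = (14068 + (-5501*(-1/28) - 15293/(61 + 5625))) - 8472 = (14068 + (5501/28 - 15293/5686)) - 8472 = (14068 + 15425241/79604) - 8472 = 1135294313/79604 - 8472 = 460889225/79604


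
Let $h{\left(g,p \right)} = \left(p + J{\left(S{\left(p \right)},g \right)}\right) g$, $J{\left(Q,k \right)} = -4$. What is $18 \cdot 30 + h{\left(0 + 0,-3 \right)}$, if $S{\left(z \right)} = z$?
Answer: $540$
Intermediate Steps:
$h{\left(g,p \right)} = g \left(-4 + p\right)$ ($h{\left(g,p \right)} = \left(p - 4\right) g = \left(-4 + p\right) g = g \left(-4 + p\right)$)
$18 \cdot 30 + h{\left(0 + 0,-3 \right)} = 18 \cdot 30 + \left(0 + 0\right) \left(-4 - 3\right) = 540 + 0 \left(-7\right) = 540 + 0 = 540$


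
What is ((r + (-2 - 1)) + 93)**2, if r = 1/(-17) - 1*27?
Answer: 1144900/289 ≈ 3961.6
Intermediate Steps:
r = -460/17 (r = -1/17 - 27 = -460/17 ≈ -27.059)
((r + (-2 - 1)) + 93)**2 = ((-460/17 + (-2 - 1)) + 93)**2 = ((-460/17 - 3) + 93)**2 = (-511/17 + 93)**2 = (1070/17)**2 = 1144900/289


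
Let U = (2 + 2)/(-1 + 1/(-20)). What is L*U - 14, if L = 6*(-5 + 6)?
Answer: -258/7 ≈ -36.857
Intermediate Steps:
L = 6 (L = 6*1 = 6)
U = -80/21 (U = 4/(-1 - 1/20) = 4/(-21/20) = 4*(-20/21) = -80/21 ≈ -3.8095)
L*U - 14 = 6*(-80/21) - 14 = -160/7 - 14 = -258/7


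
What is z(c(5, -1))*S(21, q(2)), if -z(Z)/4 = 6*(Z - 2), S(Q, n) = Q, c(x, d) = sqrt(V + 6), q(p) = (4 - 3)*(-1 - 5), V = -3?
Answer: 1008 - 504*sqrt(3) ≈ 135.05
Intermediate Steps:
q(p) = -6 (q(p) = 1*(-6) = -6)
c(x, d) = sqrt(3) (c(x, d) = sqrt(-3 + 6) = sqrt(3))
z(Z) = 48 - 24*Z (z(Z) = -24*(Z - 2) = -24*(-2 + Z) = -4*(-12 + 6*Z) = 48 - 24*Z)
z(c(5, -1))*S(21, q(2)) = (48 - 24*sqrt(3))*21 = 1008 - 504*sqrt(3)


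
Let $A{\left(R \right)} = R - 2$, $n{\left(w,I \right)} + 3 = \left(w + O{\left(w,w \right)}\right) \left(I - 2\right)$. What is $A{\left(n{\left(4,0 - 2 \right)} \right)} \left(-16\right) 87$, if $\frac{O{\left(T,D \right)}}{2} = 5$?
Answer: $84912$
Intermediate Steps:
$O{\left(T,D \right)} = 10$ ($O{\left(T,D \right)} = 2 \cdot 5 = 10$)
$n{\left(w,I \right)} = -3 + \left(-2 + I\right) \left(10 + w\right)$ ($n{\left(w,I \right)} = -3 + \left(w + 10\right) \left(I - 2\right) = -3 + \left(10 + w\right) \left(-2 + I\right) = -3 + \left(-2 + I\right) \left(10 + w\right)$)
$A{\left(R \right)} = -2 + R$
$A{\left(n{\left(4,0 - 2 \right)} \right)} \left(-16\right) 87 = \left(-2 + \left(-23 - 8 + 10 \left(0 - 2\right) + \left(0 - 2\right) 4\right)\right) \left(-16\right) 87 = \left(-2 - 59\right) \left(-16\right) 87 = \left(-61\right) \left(-16\right) 87 = 976 \cdot 87 = 84912$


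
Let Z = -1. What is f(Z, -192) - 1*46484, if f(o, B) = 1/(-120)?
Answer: -5578081/120 ≈ -46484.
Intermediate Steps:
f(o, B) = -1/120
f(Z, -192) - 1*46484 = -1/120 - 1*46484 = -1/120 - 46484 = -5578081/120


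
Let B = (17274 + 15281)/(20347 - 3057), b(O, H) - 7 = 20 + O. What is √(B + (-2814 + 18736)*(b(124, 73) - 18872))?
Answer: I*√3564319593601130/3458 ≈ 17265.0*I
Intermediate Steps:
b(O, H) = 27 + O (b(O, H) = 7 + (20 + O) = 27 + O)
B = 6511/3458 (B = 32555/17290 = 32555*(1/17290) = 6511/3458 ≈ 1.8829)
√(B + (-2814 + 18736)*(b(124, 73) - 18872)) = √(6511/3458 + (-2814 + 18736)*((27 + 124) - 18872)) = √(6511/3458 + 15922*(151 - 18872)) = √(6511/3458 + 15922*(-18721)) = √(6511/3458 - 298075762) = √(-1030745978485/3458) = I*√3564319593601130/3458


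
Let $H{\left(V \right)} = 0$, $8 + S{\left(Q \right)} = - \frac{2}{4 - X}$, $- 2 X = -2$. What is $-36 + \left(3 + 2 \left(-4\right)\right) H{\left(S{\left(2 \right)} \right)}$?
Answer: $-36$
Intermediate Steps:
$X = 1$ ($X = \left(- \frac{1}{2}\right) \left(-2\right) = 1$)
$S{\left(Q \right)} = - \frac{26}{3}$ ($S{\left(Q \right)} = -8 - \frac{2}{4 - 1} = -8 - \frac{2}{3} = - \frac{26}{3}$)
$-36 + \left(3 + 2 \left(-4\right)\right) H{\left(S{\left(2 \right)} \right)} = -36 + \left(3 + 2 \left(-4\right)\right) 0 = -36 + \left(3 - 8\right) 0 = -36 - 0 = -36 + 0 = -36$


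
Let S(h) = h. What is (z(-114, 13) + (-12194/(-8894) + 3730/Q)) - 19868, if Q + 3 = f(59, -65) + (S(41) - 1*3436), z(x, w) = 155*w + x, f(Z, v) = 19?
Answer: -269975547918/15026413 ≈ -17967.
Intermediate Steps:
z(x, w) = x + 155*w
Q = -3379 (Q = -3 + (19 + (41 - 1*3436)) = -3 + (19 + (41 - 3436)) = -3 + (19 - 3395) = -3 - 3376 = -3379)
(z(-114, 13) + (-12194/(-8894) + 3730/Q)) - 19868 = ((-114 + 155*13) + (-12194/(-8894) + 3730/(-3379))) - 19868 = ((-114 + 2015) + (-12194*(-1/8894) + 3730*(-1/3379))) - 19868 = (1901 + (6097/4447 - 3730/3379)) - 19868 = (1901 + 4014453/15026413) - 19868 = 28569225566/15026413 - 19868 = -269975547918/15026413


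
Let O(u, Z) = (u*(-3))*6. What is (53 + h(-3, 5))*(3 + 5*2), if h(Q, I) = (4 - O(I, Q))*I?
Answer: 6799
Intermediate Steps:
O(u, Z) = -18*u (O(u, Z) = -3*u*6 = -18*u)
h(Q, I) = I*(4 + 18*I) (h(Q, I) = (4 - (-18)*I)*I = (4 + 18*I)*I = I*(4 + 18*I))
(53 + h(-3, 5))*(3 + 5*2) = (53 + 2*5*(2 + 9*5))*(3 + 5*2) = (53 + 2*5*(2 + 45))*(3 + 10) = (53 + 2*5*47)*13 = (53 + 470)*13 = 523*13 = 6799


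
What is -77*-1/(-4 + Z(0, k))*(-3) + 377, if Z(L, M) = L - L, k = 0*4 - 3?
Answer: 1739/4 ≈ 434.75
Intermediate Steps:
k = -3 (k = 0 - 3 = -3)
Z(L, M) = 0
-77*-1/(-4 + Z(0, k))*(-3) + 377 = -77*-1/(-4 + 0)*(-3) + 377 = -77*-1/(-4)*(-3) + 377 = -77*(-¼*(-1))*(-3) + 377 = -77*(-3)/4 + 377 = -77*(-¾) + 377 = 231/4 + 377 = 1739/4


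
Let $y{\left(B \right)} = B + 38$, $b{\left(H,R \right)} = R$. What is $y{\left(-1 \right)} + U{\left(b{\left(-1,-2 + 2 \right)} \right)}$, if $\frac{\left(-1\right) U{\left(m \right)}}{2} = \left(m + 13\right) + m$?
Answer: $11$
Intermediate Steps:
$y{\left(B \right)} = 38 + B$
$U{\left(m \right)} = -26 - 4 m$ ($U{\left(m \right)} = - 2 \left(\left(m + 13\right) + m\right) = - 2 \left(\left(13 + m\right) + m\right) = - 2 \left(13 + 2 m\right) = -26 - 4 m$)
$y{\left(-1 \right)} + U{\left(b{\left(-1,-2 + 2 \right)} \right)} = \left(38 - 1\right) - \left(26 + 4 \left(-2 + 2\right)\right) = 37 - 26 = 11$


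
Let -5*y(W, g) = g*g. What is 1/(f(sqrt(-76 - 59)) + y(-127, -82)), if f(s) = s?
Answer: -33620/45215551 - 75*I*sqrt(15)/45215551 ≈ -0.00074355 - 6.4242e-6*I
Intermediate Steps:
y(W, g) = -g**2/5 (y(W, g) = -g*g/5 = -g**2/5)
1/(f(sqrt(-76 - 59)) + y(-127, -82)) = 1/(sqrt(-76 - 59) - 1/5*(-82)**2) = 1/(sqrt(-135) - 1/5*6724) = 1/(3*I*sqrt(15) - 6724/5) = 1/(-6724/5 + 3*I*sqrt(15))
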